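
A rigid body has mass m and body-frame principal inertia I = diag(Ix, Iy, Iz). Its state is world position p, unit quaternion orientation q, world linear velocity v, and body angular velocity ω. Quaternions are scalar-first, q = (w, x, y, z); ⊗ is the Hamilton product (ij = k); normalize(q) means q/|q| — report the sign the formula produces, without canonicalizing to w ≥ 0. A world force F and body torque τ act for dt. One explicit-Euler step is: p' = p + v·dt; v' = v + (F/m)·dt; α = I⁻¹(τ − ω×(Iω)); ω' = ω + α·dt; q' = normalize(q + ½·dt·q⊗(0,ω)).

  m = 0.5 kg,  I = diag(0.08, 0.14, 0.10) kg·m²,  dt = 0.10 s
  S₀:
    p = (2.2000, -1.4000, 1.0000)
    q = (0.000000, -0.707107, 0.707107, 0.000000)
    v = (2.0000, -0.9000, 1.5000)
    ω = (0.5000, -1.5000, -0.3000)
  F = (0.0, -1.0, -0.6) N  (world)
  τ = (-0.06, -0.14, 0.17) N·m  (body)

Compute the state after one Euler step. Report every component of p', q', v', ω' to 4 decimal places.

α = I⁻¹(τ − ω×Iω) = (-0.5250, -1.0214, 2.1500)
ω' = ω + α·dt = (0.4475, -1.6021, -0.0850)
Hamilton product q⊗(0,ω) = (1.4142140, -0.2121321, -0.2121321, 0.7071070)
q + ½dt·q⊗(0,ω), renormalized = (0.0705, -0.7154, 0.6943, 0.0352)
new position p' = (2.4000, -1.4900, 1.1500)
v' = v + a·dt = (2.0000, -1.1000, 1.3800)

p' = (2.4000, -1.4900, 1.1500)
q' = (0.0705, -0.7154, 0.6943, 0.0352)
v' = (2.0000, -1.1000, 1.3800)
ω' = (0.4475, -1.6021, -0.0850)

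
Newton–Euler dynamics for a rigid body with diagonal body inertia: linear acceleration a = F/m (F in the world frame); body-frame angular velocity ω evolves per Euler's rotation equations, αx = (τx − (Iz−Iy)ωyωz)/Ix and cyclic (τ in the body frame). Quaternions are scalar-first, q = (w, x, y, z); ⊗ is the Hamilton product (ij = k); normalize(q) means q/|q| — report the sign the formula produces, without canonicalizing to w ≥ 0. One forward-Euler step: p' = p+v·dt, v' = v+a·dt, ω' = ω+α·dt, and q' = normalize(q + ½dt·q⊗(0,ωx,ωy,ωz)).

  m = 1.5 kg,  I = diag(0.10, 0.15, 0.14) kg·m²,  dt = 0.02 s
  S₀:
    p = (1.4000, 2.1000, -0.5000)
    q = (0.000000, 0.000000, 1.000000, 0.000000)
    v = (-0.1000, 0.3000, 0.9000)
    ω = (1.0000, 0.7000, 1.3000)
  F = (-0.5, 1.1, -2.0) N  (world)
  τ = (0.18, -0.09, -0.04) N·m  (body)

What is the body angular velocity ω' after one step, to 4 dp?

precession coupling ω×(Iω) = (-0.0091, -0.0520, 0.0350)
α = I⁻¹(τ − ω×Iω) = (1.8910, -0.2533, -0.5357)
ω' = ω + α·dt = (1.0378, 0.6949, 1.2893)

ω' = (1.0378, 0.6949, 1.2893)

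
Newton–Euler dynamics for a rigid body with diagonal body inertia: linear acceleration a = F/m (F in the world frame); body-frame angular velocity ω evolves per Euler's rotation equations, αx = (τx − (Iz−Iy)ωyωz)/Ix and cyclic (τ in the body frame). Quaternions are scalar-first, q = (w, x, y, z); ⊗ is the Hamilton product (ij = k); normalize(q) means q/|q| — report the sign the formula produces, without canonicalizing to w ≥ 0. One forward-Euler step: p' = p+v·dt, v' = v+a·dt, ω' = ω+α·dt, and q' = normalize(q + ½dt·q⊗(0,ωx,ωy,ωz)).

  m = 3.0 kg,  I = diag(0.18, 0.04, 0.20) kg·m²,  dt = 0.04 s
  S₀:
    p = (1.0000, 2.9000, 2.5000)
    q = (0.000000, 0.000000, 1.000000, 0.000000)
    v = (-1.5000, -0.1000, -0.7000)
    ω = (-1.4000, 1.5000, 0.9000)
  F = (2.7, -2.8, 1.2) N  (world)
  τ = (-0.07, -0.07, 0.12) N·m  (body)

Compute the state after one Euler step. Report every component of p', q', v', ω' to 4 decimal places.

a = (0.9000, -0.9333, 0.4000)
new position p' = (0.9400, 2.8960, 2.4720)
v + (F/m)dt = (-1.4640, -0.1373, -0.6840)
angular accel α = (-1.5889, -2.3800, -0.8700)
ω + α·dt = (-1.4636, 1.4048, 0.8652)
2q̇ = q⊗(0,ω) = (-1.5000000, 0.9000000, 0.0000000, 1.4000000)
q + ½dt·q⊗(0,ω), renormalized = (-0.0300, 0.0180, 0.9990, 0.0280)

p' = (0.9400, 2.8960, 2.4720)
q' = (-0.0300, 0.0180, 0.9990, 0.0280)
v' = (-1.4640, -0.1373, -0.6840)
ω' = (-1.4636, 1.4048, 0.8652)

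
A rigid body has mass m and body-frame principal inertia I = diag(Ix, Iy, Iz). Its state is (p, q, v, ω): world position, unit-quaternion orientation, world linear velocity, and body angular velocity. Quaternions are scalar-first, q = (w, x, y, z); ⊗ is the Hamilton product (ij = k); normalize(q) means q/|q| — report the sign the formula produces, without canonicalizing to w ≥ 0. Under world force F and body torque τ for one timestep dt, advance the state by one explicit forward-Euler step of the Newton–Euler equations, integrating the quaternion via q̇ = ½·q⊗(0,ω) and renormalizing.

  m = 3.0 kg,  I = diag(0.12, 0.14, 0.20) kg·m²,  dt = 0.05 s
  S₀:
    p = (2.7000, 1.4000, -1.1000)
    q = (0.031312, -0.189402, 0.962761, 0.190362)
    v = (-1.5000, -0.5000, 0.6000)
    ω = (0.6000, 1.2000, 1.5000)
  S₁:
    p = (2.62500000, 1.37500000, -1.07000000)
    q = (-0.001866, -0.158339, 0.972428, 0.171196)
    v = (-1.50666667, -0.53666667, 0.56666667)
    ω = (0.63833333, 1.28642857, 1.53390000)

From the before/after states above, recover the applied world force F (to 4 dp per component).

velocity change Δv = (-0.00666667, -0.03666667, -0.03333333)
F = m·Δv/dt = (-0.4000, -2.2000, -2.0000)

F = (-0.4000, -2.2000, -2.0000)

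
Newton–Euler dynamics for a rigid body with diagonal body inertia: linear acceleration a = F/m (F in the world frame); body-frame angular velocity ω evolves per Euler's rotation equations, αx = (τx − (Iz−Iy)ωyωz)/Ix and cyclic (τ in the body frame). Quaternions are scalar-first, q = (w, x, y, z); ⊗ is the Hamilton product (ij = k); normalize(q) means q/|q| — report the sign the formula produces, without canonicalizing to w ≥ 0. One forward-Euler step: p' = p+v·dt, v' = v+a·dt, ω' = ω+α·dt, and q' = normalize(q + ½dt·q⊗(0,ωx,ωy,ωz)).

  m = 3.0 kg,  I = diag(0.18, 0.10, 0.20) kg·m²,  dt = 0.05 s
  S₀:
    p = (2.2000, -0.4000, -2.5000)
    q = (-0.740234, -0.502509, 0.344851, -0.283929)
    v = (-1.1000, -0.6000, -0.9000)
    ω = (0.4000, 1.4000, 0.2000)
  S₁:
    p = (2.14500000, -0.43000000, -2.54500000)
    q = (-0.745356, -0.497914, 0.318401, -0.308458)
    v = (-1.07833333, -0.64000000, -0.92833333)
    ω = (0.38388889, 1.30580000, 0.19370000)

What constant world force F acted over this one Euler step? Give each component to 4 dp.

F = (1.3000, -2.4000, -1.7000)

Δv = v₁−v₀ = (0.02166667, -0.04000000, -0.02833333)
F = m·Δv/dt = (1.3000, -2.4000, -1.7000)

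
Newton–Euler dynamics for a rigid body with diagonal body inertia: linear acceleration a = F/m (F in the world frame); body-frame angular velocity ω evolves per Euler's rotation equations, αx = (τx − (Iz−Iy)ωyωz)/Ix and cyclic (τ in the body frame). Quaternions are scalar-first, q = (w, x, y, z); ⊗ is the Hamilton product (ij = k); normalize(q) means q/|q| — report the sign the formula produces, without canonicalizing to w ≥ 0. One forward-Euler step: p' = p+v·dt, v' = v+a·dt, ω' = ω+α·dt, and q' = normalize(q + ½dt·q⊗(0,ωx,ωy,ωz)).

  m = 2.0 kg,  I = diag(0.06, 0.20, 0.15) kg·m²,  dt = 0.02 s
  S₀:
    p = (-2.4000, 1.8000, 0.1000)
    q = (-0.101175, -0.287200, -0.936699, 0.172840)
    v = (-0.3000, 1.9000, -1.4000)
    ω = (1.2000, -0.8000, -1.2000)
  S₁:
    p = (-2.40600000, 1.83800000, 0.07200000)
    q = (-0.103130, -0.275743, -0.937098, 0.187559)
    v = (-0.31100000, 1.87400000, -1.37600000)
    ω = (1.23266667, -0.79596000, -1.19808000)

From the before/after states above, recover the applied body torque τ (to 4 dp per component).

rate change Δω = (0.03266667, 0.00404000, 0.00192000)
gyro term ω₀×Iω₀ = (-0.0480, 0.1296, -0.1344)
τ = I·(Δω/dt) + ω₀×(Iω₀) = (0.0500, 0.1700, -0.1200)

τ = (0.0500, 0.1700, -0.1200)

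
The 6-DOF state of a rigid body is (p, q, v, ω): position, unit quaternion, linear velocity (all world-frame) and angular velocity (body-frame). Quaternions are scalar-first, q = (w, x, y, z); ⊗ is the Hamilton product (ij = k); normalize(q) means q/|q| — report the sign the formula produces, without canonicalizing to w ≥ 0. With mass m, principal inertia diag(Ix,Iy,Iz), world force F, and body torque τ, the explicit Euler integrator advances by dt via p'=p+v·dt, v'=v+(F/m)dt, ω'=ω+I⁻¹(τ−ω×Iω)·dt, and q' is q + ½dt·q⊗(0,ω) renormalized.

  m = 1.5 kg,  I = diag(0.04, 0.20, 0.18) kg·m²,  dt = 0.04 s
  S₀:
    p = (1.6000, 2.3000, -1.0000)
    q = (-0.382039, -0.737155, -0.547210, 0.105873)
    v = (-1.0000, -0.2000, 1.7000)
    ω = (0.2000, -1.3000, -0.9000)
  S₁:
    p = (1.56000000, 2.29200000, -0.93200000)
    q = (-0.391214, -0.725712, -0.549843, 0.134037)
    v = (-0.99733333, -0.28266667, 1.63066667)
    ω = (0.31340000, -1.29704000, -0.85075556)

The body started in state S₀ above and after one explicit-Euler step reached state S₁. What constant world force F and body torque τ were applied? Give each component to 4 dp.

F = (0.1000, -3.1000, -2.6000)
τ = (0.0900, 0.0400, 0.1800)

v₁ − v₀ = (0.00266667, -0.08266667, -0.06933333)
m·(v₁−v₀)/dt = (0.1000, -3.1000, -2.6000)
Δω = ω₁−ω₀ = (0.11340000, 0.00296000, 0.04924444)
gyro term ω₀×Iω₀ = (-0.0234, 0.0252, -0.0416)
I·α + gyro = (0.0900, 0.0400, 0.1800)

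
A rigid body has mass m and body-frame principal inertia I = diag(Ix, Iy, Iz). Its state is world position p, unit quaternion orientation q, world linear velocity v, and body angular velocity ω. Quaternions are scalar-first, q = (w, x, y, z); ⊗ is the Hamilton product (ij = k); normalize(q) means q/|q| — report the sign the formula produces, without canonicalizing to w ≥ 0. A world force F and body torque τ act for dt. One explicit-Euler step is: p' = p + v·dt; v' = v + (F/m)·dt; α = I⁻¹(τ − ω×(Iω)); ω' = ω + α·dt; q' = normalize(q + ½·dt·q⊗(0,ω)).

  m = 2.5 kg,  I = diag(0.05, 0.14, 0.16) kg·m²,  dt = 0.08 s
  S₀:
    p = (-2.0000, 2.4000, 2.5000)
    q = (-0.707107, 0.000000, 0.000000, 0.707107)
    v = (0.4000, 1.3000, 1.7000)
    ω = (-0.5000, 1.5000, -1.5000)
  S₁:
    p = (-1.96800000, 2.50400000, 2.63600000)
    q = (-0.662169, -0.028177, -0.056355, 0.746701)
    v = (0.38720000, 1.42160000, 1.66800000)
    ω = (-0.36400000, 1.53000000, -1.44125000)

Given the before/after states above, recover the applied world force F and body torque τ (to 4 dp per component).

F = (-0.4000, 3.8000, -1.0000)
τ = (0.0400, -0.0300, 0.0500)

Δω = ω₁−ω₀ = (0.13600000, 0.03000000, 0.05875000)
applied torque τ = (0.0400, -0.0300, 0.0500)
velocity change Δv = (-0.01280000, 0.12160000, -0.03200000)
F = m·Δv/dt = (-0.4000, 3.8000, -1.0000)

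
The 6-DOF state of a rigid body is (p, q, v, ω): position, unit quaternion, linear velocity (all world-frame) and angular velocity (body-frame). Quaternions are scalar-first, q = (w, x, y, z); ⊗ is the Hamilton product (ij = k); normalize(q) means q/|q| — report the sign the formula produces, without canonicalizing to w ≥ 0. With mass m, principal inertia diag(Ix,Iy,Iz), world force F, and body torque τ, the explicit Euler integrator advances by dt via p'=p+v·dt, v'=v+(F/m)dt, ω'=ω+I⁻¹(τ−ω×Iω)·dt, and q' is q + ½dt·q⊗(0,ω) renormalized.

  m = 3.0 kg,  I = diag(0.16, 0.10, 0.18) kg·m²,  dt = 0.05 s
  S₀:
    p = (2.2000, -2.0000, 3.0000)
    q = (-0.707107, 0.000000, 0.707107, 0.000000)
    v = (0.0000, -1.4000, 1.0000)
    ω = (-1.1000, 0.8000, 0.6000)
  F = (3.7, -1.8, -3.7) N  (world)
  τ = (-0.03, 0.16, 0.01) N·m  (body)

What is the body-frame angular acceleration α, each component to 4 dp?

ω×(Iω) gyroscopic = (0.0384, 0.0132, 0.0528)
(τ − ω×Iω)/I = (-0.4275, 1.4680, -0.2378)

α = (-0.4275, 1.4680, -0.2378)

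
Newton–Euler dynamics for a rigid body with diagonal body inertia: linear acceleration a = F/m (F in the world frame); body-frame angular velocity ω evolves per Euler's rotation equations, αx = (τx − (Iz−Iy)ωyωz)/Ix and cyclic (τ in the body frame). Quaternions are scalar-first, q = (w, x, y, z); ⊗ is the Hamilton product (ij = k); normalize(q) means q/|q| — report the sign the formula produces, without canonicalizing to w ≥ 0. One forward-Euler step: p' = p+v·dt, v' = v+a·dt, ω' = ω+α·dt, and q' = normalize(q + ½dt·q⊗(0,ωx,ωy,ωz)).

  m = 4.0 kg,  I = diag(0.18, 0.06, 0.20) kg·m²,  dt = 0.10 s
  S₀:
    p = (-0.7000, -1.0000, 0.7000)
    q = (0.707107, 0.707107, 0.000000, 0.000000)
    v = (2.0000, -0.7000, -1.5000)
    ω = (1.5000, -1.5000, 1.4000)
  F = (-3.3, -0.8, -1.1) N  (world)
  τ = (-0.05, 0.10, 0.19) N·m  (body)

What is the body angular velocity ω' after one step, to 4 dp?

ω×(Iω) gyroscopic = (-0.2940, -0.0420, 0.2700)
α = I⁻¹(τ − ω×Iω) = (1.3556, 2.3667, -0.4000)
new body rate ω' = (1.6356, -1.2633, 1.3600)

ω' = (1.6356, -1.2633, 1.3600)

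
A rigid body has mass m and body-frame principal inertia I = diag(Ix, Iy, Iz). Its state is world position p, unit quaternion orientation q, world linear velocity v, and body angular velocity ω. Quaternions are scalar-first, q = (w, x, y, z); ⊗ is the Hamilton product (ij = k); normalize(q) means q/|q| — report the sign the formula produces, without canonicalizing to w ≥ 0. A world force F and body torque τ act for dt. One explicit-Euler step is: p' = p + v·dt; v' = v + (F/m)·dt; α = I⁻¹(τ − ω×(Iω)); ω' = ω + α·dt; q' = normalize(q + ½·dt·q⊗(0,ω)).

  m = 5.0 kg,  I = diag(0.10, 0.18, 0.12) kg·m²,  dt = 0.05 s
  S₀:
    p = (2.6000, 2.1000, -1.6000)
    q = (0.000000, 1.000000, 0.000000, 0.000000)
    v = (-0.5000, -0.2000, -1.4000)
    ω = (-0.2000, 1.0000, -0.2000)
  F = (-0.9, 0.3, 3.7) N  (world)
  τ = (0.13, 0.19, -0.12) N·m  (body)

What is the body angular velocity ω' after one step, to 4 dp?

ω' = (-0.1410, 1.0530, -0.2433)

α = I⁻¹(τ − ω×Iω) = (1.1800, 1.0600, -0.8667)
new body rate ω' = (-0.1410, 1.0530, -0.2433)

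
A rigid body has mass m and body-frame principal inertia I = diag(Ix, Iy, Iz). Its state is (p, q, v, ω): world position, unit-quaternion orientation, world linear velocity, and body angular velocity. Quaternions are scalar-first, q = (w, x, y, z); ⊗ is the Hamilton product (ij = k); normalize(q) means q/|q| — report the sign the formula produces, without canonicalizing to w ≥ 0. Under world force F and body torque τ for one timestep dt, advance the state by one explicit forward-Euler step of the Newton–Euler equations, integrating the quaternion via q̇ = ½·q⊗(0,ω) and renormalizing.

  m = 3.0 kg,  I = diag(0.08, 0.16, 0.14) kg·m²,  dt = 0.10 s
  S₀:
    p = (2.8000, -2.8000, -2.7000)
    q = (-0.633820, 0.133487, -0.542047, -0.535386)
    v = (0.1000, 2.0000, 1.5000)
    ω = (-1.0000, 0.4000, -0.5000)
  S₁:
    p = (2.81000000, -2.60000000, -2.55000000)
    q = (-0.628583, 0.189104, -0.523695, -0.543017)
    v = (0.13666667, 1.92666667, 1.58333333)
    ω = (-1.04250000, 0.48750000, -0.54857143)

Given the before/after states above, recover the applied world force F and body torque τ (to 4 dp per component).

Δω = ω₁−ω₀ = (-0.04250000, 0.08750000, -0.04857143)
ω₀×(Iω₀) = (0.0040, -0.0300, -0.0320)
applied torque τ = (-0.0300, 0.1100, -0.1000)
v₁ − v₀ = (0.03666667, -0.07333333, 0.08333333)
m·(v₁−v₀)/dt = (1.1000, -2.2000, 2.5000)

F = (1.1000, -2.2000, 2.5000)
τ = (-0.0300, 0.1100, -0.1000)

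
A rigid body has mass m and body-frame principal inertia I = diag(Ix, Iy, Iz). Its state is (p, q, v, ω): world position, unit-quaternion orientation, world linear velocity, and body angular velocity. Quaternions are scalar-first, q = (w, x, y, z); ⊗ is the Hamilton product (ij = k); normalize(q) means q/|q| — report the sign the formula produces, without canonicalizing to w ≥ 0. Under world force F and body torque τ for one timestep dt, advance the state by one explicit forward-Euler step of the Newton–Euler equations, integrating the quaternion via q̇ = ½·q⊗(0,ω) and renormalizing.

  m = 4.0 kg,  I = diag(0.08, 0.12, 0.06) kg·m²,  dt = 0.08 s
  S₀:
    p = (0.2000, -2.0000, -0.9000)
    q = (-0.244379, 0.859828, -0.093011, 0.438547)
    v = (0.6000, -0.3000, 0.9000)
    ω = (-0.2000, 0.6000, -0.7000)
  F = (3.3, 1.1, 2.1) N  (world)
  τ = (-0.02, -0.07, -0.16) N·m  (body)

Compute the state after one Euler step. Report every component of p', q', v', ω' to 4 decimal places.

p' = (0.2480, -2.0240, -0.8280)
q' = (-0.2228, 0.8533, -0.0783, 0.4650)
v' = (0.6660, -0.2780, 0.9420)
ω' = (-0.2452, 0.5515, -0.9069)

a = (0.8250, 0.2750, 0.5250)
new position p' = (0.2480, -2.0240, -0.8280)
v + (F/m)dt = (0.6660, -0.2780, 0.9420)
(τ − ω×Iω)/I = (-0.5650, -0.6067, -2.5867)
ω' = ω + α·dt = (-0.2452, 0.5515, -0.9069)
q⊗(0,ω) = (0.5347551, -0.1491447, 0.3675428, 0.6683599)
updated quaternion q' = (-0.2228, 0.8533, -0.0783, 0.4650)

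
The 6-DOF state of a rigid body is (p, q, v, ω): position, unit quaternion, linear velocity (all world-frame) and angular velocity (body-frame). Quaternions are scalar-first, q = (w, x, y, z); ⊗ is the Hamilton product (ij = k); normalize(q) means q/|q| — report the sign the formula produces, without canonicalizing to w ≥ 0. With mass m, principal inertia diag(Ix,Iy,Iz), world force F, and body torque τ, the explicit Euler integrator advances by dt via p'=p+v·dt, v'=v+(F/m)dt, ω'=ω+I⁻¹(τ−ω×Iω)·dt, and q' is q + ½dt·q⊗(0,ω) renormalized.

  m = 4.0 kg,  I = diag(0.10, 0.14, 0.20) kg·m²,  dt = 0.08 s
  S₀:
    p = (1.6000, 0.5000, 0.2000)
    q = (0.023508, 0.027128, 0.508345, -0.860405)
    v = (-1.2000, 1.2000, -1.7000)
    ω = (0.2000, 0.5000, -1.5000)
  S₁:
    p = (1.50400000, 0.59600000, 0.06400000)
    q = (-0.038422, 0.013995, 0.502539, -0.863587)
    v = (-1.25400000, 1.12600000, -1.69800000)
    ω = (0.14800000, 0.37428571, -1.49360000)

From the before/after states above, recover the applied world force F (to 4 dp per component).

Δv = v₁−v₀ = (-0.05400000, -0.07400000, 0.00200000)
m·(v₁−v₀)/dt = (-2.7000, -3.7000, 0.1000)

F = (-2.7000, -3.7000, 0.1000)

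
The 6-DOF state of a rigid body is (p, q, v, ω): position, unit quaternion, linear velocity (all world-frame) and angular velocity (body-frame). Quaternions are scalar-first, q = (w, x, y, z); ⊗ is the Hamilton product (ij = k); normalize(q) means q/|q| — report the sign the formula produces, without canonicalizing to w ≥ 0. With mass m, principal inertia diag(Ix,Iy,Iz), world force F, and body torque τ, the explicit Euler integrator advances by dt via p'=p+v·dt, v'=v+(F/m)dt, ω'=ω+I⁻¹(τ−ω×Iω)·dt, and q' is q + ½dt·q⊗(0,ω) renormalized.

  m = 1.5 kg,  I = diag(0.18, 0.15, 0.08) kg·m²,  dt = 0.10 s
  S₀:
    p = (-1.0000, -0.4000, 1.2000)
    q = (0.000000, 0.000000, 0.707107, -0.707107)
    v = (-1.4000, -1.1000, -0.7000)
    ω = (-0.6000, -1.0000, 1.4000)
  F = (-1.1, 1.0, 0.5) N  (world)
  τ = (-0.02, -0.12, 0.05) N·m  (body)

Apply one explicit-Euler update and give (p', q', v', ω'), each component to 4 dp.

precession coupling ω×(Iω) = (0.0980, -0.0840, -0.0180)
α = I⁻¹(τ − ω×Iω) = (-0.6556, -0.2400, 0.8500)
ω' = ω + α·dt = (-0.6656, -1.0240, 1.4850)
q⊗(0,ω) = (1.6970568, 0.2828428, 0.4242642, 0.4242642)
q + ½dt·q⊗(0,ω), renormalized = (0.0845, 0.0141, 0.7253, -0.6831)
a = (-0.7333, 0.6667, 0.3333)
new position p' = (-1.1400, -0.5100, 1.1300)
v' = v + a·dt = (-1.4733, -1.0333, -0.6667)

p' = (-1.1400, -0.5100, 1.1300)
q' = (0.0845, 0.0141, 0.7253, -0.6831)
v' = (-1.4733, -1.0333, -0.6667)
ω' = (-0.6656, -1.0240, 1.4850)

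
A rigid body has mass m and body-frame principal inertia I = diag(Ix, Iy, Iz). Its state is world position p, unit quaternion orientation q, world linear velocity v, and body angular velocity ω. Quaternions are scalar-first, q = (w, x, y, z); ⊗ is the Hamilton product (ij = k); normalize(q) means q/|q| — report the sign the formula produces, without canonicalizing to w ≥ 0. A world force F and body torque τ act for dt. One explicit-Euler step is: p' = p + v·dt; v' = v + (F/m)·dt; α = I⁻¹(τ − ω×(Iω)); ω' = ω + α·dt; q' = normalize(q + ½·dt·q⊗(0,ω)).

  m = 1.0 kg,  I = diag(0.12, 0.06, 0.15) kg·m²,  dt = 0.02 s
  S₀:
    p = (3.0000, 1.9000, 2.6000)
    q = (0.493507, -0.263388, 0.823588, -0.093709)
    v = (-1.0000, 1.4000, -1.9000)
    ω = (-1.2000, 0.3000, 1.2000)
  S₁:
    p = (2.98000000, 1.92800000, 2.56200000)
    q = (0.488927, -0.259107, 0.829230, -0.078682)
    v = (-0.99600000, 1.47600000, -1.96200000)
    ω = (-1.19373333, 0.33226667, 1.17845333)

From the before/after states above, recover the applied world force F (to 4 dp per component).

F = (0.2000, 3.8000, -3.1000)

v₁ − v₀ = (0.00400000, 0.07600000, -0.06200000)
applied force F = (0.2000, 3.8000, -3.1000)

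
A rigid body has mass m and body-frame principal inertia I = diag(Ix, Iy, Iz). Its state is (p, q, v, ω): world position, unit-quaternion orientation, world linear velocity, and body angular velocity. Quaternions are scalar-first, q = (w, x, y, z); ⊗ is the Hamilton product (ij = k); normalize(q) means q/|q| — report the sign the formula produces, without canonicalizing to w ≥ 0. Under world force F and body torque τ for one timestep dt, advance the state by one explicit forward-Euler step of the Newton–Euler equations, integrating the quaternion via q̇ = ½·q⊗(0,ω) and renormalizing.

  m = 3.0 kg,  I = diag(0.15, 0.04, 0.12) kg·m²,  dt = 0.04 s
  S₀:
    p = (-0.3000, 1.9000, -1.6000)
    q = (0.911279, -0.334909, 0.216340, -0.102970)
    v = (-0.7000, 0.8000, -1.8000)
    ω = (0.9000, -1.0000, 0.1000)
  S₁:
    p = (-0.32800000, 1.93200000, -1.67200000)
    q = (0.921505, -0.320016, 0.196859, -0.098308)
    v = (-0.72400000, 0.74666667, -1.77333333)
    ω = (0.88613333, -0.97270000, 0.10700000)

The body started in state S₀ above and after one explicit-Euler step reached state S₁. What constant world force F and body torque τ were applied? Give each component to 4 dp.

F = (-1.8000, -4.0000, 2.0000)
τ = (-0.0600, 0.0300, 0.1200)

Δv = v₁−v₀ = (-0.02400000, -0.05333333, 0.02666667)
F = m·Δv/dt = (-1.8000, -4.0000, 2.0000)
ω₁ − ω₀ = (-0.01386667, 0.02730000, 0.00700000)
ω₀×(Iω₀) = (-0.0080, 0.0027, 0.0990)
τ = I·(Δω/dt) + ω₀×(Iω₀) = (-0.0600, 0.0300, 0.1200)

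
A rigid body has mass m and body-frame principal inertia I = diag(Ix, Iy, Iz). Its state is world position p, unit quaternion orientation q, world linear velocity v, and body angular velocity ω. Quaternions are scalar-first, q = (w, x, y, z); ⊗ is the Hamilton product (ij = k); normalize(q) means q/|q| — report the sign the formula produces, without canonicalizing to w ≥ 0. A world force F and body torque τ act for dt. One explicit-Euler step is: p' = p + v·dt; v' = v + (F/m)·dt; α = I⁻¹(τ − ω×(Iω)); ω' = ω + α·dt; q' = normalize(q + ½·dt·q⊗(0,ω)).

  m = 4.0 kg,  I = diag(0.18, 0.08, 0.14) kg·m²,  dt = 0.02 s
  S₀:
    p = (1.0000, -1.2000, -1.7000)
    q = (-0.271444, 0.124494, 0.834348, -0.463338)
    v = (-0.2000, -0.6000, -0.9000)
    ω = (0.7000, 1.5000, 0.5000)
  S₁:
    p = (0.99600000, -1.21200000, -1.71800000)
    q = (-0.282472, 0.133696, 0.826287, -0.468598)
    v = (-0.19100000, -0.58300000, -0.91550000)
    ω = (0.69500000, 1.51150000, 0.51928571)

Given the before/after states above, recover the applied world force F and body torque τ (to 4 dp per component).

F = (1.8000, 3.4000, -3.1000)
τ = (0.0000, 0.0600, 0.0300)

rate change Δω = (-0.00500000, 0.01150000, 0.01928571)
ω₀×(Iω₀) = (0.0450, 0.0140, -0.1050)
applied torque τ = (0.0000, 0.0600, 0.0300)
Δv = v₁−v₀ = (0.00900000, 0.01700000, -0.01550000)
m·(v₁−v₀)/dt = (1.8000, 3.4000, -3.1000)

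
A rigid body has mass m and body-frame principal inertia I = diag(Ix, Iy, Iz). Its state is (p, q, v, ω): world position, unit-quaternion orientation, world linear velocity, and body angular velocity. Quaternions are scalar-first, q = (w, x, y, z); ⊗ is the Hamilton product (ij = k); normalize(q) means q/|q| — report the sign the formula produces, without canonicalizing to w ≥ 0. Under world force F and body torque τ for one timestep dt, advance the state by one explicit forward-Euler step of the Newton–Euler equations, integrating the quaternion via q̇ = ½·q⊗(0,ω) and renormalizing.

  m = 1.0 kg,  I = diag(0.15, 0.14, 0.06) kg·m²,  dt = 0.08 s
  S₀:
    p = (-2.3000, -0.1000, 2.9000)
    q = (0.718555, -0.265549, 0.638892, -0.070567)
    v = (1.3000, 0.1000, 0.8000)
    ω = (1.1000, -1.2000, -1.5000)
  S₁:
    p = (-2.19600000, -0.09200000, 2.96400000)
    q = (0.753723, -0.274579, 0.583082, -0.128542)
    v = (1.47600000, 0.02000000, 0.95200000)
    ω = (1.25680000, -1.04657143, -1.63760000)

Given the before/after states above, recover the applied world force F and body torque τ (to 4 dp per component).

velocity change Δv = (0.17600000, -0.08000000, 0.15200000)
m·(v₁−v₀)/dt = (2.2000, -1.0000, 1.9000)
Δω = ω₁−ω₀ = (0.15680000, 0.15342857, -0.13760000)
τ = I·(Δω/dt) + ω₀×(Iω₀) = (0.1500, 0.1200, -0.0900)

F = (2.2000, -1.0000, 1.9000)
τ = (0.1500, 0.1200, -0.0900)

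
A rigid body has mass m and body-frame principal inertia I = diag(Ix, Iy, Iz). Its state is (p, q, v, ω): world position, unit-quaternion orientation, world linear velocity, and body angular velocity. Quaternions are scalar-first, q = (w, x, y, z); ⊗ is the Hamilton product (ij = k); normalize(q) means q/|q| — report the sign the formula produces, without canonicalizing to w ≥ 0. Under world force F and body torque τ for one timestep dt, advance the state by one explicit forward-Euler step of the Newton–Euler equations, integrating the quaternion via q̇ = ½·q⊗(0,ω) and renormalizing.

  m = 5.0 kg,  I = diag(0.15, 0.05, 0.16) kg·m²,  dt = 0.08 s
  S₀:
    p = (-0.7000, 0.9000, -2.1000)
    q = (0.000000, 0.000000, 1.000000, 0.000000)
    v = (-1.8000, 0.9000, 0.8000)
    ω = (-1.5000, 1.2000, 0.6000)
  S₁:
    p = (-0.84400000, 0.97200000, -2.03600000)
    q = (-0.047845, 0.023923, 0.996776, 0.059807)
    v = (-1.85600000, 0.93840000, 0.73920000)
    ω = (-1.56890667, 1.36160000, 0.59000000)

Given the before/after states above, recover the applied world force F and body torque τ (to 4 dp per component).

F = (-3.5000, 2.4000, -3.8000)
τ = (-0.0500, 0.1100, 0.1600)

Δv = v₁−v₀ = (-0.05600000, 0.03840000, -0.06080000)
m·(v₁−v₀)/dt = (-3.5000, 2.4000, -3.8000)
rate change Δω = (-0.06890667, 0.16160000, -0.01000000)
ω₀×(Iω₀) = (0.0792, 0.0090, 0.1800)
τ = I·(Δω/dt) + ω₀×(Iω₀) = (-0.0500, 0.1100, 0.1600)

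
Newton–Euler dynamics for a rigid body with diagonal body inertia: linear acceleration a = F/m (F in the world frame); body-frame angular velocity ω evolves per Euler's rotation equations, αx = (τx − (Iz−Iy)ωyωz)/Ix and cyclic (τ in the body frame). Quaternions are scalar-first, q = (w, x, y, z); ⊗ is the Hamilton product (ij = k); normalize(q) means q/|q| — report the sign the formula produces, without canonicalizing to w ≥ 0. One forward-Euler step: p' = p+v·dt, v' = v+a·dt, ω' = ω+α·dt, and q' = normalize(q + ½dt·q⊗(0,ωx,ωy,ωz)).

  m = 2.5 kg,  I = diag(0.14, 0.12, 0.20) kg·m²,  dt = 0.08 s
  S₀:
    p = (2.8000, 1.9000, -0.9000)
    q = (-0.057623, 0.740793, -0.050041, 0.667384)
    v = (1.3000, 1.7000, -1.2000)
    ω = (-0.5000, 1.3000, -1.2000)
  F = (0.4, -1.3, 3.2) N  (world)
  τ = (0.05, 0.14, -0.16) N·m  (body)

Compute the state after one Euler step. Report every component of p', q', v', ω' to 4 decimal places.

p' = (2.9040, 2.0360, -0.9960)
q' = (-0.0081, 0.7077, -0.0307, 0.7058)
v' = (1.3128, 1.6584, -1.0976)
ω' = (-0.4001, 1.4173, -1.2692)

ω×(Iω) gyroscopic = (-0.1248, -0.0360, 0.0130)
angular accel α = (1.2486, 1.4667, -0.8650)
new body rate ω' = (-0.4001, 1.4173, -1.2692)
q⊗(0,ω) = (1.2363106, -0.7787385, 0.4803497, 1.0071580)
updated quaternion q' = (-0.0081, 0.7077, -0.0307, 0.7058)
p' = p + v·dt = (2.9040, 2.0360, -0.9960)
v' = v + a·dt = (1.3128, 1.6584, -1.0976)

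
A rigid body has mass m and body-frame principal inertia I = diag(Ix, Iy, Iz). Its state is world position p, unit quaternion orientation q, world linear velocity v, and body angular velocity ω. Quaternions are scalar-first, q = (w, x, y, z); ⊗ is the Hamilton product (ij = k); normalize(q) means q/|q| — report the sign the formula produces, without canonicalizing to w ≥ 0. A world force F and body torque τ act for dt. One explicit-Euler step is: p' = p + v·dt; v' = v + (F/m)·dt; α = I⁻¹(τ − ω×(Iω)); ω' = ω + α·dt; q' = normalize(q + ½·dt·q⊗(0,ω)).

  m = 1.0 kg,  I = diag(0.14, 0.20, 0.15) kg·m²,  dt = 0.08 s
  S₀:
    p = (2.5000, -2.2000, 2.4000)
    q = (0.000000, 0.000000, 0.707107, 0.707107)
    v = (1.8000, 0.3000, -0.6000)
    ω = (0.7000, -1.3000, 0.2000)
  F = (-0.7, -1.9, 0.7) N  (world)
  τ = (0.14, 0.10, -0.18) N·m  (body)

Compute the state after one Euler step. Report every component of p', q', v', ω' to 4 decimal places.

a = (-0.7000, -1.9000, 0.7000)
p' = p + v·dt = (2.6440, -2.1760, 2.3520)
v' = v + a·dt = (1.7440, 0.1480, -0.5440)
precession coupling ω×(Iω) = (0.0130, -0.0014, -0.0546)
angular accel α = (0.9071, 0.5070, -0.8360)
ω + α·dt = (0.7726, -1.2594, 0.1331)
2q̇ = q⊗(0,ω) = (0.7778177, 1.0606605, 0.4949749, -0.4949749)
q' = normalize(q + ½dt·q⊗(0,ω)) = (0.0311, 0.0424, 0.7256, 0.6861)

p' = (2.6440, -2.1760, 2.3520)
q' = (0.0311, 0.0424, 0.7256, 0.6861)
v' = (1.7440, 0.1480, -0.5440)
ω' = (0.7726, -1.2594, 0.1331)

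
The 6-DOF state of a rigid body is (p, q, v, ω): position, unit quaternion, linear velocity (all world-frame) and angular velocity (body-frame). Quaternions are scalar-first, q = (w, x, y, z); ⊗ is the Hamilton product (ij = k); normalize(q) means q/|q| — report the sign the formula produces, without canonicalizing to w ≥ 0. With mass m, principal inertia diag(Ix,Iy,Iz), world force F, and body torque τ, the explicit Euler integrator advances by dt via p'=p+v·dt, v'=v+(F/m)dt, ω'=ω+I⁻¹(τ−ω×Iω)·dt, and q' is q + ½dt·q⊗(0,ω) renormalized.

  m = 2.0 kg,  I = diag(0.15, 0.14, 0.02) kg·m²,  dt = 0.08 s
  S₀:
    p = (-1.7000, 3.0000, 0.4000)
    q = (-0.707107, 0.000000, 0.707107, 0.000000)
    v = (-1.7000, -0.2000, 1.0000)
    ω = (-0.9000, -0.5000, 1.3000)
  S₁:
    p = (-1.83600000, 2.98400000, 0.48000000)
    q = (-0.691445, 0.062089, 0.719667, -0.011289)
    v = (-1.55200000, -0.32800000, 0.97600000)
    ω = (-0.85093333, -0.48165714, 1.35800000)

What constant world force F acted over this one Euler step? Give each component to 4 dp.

F = (3.7000, -3.2000, -0.6000)

velocity change Δv = (0.14800000, -0.12800000, -0.02400000)
F = m·Δv/dt = (3.7000, -3.2000, -0.6000)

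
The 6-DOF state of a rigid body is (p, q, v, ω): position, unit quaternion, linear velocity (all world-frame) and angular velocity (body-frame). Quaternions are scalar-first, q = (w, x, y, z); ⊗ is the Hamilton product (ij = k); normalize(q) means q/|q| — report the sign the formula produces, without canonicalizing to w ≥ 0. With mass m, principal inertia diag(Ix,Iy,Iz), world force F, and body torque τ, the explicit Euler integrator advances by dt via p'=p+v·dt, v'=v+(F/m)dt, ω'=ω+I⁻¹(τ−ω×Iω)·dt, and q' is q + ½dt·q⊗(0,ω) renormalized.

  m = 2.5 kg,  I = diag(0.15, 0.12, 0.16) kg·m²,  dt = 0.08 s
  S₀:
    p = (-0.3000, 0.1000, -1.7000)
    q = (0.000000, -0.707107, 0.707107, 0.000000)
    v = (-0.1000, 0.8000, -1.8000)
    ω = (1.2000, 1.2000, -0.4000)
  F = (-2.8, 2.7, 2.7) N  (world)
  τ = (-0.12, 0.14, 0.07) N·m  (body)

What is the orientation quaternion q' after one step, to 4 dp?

Hamilton product q⊗(0,ω) = (0.0000000, -0.2828428, -0.2828428, -1.6970568)
q + ½dt·q⊗(0,ω), renormalized = (0.0000, -0.7167, 0.6941, -0.0677)

q' = (0.0000, -0.7167, 0.6941, -0.0677)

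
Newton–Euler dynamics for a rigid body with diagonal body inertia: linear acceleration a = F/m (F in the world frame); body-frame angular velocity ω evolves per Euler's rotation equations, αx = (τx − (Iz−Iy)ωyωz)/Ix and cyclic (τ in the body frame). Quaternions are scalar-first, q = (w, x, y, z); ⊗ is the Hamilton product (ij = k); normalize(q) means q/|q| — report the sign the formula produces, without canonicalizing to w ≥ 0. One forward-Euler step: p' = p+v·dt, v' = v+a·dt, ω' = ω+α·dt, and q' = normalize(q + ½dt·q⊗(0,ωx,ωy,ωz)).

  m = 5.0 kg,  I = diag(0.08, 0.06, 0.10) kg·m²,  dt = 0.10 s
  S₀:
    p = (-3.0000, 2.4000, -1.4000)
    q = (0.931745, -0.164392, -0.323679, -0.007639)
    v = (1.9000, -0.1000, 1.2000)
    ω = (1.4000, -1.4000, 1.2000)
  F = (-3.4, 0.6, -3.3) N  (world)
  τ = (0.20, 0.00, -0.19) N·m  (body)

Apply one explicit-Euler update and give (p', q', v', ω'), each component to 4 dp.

p' = (-2.8100, 2.3900, -1.2800)
q' = (0.9149, -0.1183, -0.3771, 0.0819)
v' = (1.8320, -0.0880, 1.1340)
ω' = (1.7340, -1.3440, 0.9708)

a = (-0.6800, 0.1200, -0.6600)
p' = p + v·dt = (-2.8100, 2.3900, -1.2800)
new velocity v' = (1.8320, -0.0880, 1.1340)
gyro term ω×Iω = (-0.0672, -0.0336, 0.0392)
α = I⁻¹(τ − ω×Iω) = (3.3400, 0.5600, -2.2920)
ω' = ω + α·dt = (1.7340, -1.3440, 0.9708)
Hamilton product q⊗(0,ω) = (-0.2138350, 0.9053336, -1.1178672, 1.8013934)
q' = normalize(q + ½dt·q⊗(0,ω)) = (0.9149, -0.1183, -0.3771, 0.0819)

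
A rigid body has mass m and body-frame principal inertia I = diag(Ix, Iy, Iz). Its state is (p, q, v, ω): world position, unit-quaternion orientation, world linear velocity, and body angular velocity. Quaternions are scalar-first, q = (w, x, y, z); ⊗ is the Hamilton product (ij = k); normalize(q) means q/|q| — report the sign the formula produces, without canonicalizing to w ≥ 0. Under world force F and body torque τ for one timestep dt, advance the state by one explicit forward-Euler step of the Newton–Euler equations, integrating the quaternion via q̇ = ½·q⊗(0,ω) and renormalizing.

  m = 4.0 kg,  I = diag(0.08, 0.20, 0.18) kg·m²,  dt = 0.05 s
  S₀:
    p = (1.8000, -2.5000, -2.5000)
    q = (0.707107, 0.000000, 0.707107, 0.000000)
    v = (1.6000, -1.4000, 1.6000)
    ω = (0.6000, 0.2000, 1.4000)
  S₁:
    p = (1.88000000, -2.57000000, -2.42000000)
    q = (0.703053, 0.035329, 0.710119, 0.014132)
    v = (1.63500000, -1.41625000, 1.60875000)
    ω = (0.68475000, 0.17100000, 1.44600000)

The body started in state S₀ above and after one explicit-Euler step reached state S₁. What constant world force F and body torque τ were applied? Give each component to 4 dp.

Δv = v₁−v₀ = (0.03500000, -0.01625000, 0.00875000)
F = m·Δv/dt = (2.8000, -1.3000, 0.7000)
ω₁ − ω₀ = (0.08475000, -0.02900000, 0.04600000)
precession coupling = (-0.0056, -0.0840, 0.0144)
applied torque τ = (0.1300, -0.2000, 0.1800)

F = (2.8000, -1.3000, 0.7000)
τ = (0.1300, -0.2000, 0.1800)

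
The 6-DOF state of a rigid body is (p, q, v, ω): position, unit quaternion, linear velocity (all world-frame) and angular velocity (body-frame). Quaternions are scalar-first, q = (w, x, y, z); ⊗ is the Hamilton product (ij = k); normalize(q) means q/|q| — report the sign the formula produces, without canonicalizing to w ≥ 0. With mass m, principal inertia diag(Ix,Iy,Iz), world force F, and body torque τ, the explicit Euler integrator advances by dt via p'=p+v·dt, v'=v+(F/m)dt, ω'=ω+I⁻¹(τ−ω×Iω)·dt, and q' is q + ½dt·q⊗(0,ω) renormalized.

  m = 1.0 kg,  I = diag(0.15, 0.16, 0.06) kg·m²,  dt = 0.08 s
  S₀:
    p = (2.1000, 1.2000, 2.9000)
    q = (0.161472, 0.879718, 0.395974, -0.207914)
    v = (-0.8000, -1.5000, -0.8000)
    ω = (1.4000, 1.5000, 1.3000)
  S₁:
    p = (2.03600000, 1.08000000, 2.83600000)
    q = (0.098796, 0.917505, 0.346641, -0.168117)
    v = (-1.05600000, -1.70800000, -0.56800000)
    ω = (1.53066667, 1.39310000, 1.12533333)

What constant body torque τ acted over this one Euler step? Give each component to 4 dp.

τ = (0.0500, -0.0500, -0.1100)

Δω = ω₁−ω₀ = (0.13066667, -0.10690000, -0.17466667)
I·α + gyro = (0.0500, -0.0500, -0.1100)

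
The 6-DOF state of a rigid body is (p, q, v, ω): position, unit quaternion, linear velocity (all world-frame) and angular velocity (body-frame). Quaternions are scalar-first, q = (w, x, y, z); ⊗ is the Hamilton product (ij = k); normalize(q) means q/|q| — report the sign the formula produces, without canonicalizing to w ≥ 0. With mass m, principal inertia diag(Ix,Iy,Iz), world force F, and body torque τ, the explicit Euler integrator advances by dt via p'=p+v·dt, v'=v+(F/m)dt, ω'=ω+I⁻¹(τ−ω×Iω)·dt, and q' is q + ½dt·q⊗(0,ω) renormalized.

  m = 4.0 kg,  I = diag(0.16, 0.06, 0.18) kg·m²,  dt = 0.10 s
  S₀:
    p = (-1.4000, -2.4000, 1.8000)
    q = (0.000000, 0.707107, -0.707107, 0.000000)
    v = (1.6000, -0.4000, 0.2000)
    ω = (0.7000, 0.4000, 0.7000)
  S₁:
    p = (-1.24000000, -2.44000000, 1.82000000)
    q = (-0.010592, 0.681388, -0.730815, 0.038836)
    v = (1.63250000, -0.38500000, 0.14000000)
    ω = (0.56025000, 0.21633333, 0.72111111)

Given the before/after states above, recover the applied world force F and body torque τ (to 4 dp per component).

v₁ − v₀ = (0.03250000, 0.01500000, -0.06000000)
F = m·Δv/dt = (1.3000, 0.6000, -2.4000)
rate change Δω = (-0.13975000, -0.18366667, 0.02111111)
applied torque τ = (-0.1900, -0.1200, 0.0100)

F = (1.3000, 0.6000, -2.4000)
τ = (-0.1900, -0.1200, 0.0100)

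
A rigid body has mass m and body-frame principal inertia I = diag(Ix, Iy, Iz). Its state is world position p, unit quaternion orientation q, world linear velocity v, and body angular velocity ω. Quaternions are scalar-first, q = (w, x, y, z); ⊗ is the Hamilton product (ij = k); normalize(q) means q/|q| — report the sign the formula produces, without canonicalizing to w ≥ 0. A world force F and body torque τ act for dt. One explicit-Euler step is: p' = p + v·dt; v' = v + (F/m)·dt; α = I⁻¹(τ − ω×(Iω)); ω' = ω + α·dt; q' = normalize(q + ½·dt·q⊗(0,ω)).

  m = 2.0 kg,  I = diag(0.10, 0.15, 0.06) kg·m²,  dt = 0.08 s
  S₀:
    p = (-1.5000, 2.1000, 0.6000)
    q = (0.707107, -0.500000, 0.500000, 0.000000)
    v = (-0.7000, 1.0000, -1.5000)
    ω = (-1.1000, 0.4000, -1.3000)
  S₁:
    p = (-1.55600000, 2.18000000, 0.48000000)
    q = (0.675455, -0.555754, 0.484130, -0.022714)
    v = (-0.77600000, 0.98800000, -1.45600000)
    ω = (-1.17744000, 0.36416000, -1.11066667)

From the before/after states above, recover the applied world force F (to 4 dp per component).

F = (-1.9000, -0.3000, 1.1000)

velocity change Δv = (-0.07600000, -0.01200000, 0.04400000)
applied force F = (-1.9000, -0.3000, 1.1000)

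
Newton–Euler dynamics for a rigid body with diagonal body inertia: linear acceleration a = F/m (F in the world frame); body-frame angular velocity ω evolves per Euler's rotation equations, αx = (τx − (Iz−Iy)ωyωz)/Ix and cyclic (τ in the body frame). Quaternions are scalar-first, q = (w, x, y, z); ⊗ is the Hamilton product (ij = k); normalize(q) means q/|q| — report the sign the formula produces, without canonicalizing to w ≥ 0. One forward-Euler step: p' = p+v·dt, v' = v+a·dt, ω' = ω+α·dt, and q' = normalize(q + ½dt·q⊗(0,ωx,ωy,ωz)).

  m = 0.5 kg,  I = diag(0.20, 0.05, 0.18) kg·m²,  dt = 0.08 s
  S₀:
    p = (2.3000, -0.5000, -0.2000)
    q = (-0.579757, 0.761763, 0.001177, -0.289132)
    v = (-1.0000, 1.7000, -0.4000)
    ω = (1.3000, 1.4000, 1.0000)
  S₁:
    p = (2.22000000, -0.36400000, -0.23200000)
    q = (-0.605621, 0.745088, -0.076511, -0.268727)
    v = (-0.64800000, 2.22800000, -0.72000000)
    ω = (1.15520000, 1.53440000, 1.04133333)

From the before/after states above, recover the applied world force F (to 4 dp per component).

F = (2.2000, 3.3000, -2.0000)

velocity change Δv = (0.35200000, 0.52800000, -0.32000000)
applied force F = (2.2000, 3.3000, -2.0000)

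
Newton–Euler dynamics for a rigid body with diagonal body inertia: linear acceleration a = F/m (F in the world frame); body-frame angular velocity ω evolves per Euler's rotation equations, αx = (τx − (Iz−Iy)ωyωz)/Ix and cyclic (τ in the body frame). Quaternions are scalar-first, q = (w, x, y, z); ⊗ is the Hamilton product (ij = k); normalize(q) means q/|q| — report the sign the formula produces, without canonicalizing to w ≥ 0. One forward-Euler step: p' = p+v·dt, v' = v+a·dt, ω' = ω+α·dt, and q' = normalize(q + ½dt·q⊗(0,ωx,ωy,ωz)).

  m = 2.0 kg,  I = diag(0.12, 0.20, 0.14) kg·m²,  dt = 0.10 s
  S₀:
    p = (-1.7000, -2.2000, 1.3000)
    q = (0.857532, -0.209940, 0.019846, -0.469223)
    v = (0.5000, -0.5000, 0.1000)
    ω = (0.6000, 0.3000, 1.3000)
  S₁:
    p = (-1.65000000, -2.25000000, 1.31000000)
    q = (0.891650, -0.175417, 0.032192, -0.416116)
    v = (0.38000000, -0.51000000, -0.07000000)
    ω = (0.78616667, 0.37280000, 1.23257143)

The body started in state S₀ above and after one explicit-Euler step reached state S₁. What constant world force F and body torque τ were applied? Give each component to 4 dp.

Δv = v₁−v₀ = (-0.12000000, -0.01000000, -0.17000000)
m·(v₁−v₀)/dt = (-2.4000, -0.2000, -3.4000)
rate change Δω = (0.18616667, 0.07280000, -0.06742857)
gyro term ω₀×Iω₀ = (-0.0234, -0.0156, 0.0144)
applied torque τ = (0.2000, 0.1300, -0.0800)

F = (-2.4000, -0.2000, -3.4000)
τ = (0.2000, 0.1300, -0.0800)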